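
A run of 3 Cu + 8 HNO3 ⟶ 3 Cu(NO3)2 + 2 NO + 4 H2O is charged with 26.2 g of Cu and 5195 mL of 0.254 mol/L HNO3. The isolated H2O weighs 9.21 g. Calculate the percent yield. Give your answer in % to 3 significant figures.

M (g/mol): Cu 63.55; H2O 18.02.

93.0 %

n(Cu) = 26.20 / 63.55 = 0.4123 mol
n(HNO3) = 0.254 × 5195/1000 = 1.320 mol
n/ν for Cu = 0.4123/3 = 0.1374
n/ν for HNO3 = 1.320/8 = 0.1650
Smallest n/ν is Cu → limiting reagent.
theoretical n(H2O) = (4/3) × 0.4123 = 0.5497 mol → 9.906 g
% yield = 9.21 / 9.906 × 100 = 92.97 %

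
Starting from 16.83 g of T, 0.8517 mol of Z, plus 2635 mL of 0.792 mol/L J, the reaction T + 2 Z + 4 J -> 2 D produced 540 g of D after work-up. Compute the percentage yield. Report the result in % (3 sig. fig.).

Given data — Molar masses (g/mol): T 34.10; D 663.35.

n(T) = 16.83 / 34.10 = 0.4935 mol
n(Z) = 0.8517 mol
n(J) = 0.792 × 2635/1000 = 2.087 mol
n/ν for T = 0.4935/1 = 0.4935
n/ν for Z = 0.8517/2 = 0.4259
n/ν for J = 2.087/4 = 0.5218
Smallest n/ν is Z → limiting reagent.
theoretical n(D) = (2/2) × 0.8517 = 0.8517 mol → 565.0 g
% yield = 540 / 565.0 × 100 = 95.58 %

95.6 %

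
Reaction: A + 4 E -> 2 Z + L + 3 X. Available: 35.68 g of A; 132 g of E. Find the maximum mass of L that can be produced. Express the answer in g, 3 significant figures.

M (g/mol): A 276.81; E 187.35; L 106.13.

n(A) = 35.68 / 276.81 = 0.1289 mol
n(E) = 132.0 / 187.35 = 0.7046 mol
n/ν → A: 0.1289, E: 0.1762; A is limiting.
n(L) = (1/1) × 0.1289 = 0.1289 mol
mass = 0.1289 × 106.13 = 13.68 g

13.7 g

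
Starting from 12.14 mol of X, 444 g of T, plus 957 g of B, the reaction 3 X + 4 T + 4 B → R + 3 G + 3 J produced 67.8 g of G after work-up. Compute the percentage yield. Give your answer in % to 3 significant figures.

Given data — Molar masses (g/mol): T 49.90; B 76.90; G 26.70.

38.1 %

n(X) = 12.14 mol
n(T) = 444.0 / 49.90 = 8.898 mol
n(B) = 957.0 / 76.90 = 12.44 mol
n/ν for X = 12.14/3 = 4.047
n/ν for T = 8.898/4 = 2.225
n/ν for B = 12.44/4 = 3.110
Smallest n/ν is T → limiting reagent.
theoretical n(G) = (3/4) × 8.898 = 6.674 mol → 178.2 g
% yield = 67.8 / 178.2 × 100 = 38.05 %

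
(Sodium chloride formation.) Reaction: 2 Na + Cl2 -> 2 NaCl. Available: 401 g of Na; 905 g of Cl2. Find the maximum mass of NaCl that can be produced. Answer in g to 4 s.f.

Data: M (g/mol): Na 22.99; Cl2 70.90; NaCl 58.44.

1019 g

n(Na) = 401.0 / 22.99 = 17.44 mol
n(Cl2) = 905.0 / 70.90 = 12.76 mol
n/ν for Na = 17.44/2 = 8.720
n/ν for Cl2 = 12.76/1 = 12.76
Smallest n/ν is Na → limiting reagent.
n(NaCl) = (2/2) × 17.44 = 17.44 mol
mass = 17.44 × 58.44 = 1019 g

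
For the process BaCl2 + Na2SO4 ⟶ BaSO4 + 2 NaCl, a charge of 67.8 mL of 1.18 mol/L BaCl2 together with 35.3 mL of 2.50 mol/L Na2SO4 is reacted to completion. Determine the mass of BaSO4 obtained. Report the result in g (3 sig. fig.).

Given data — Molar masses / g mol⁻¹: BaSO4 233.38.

n(BaCl2) = 1.18 × 67.80/1000 = 0.08000 mol
n(Na2SO4) = 2.50 × 35.30/1000 = 0.08825 mol
n/ν for BaCl2 = 0.08000/1 = 0.08000
n/ν for Na2SO4 = 0.08825/1 = 0.08825
Smallest n/ν is BaCl2 → limiting reagent.
n(BaSO4) = (1/1) × 0.08000 = 0.08000 mol
mass = 0.08000 × 233.38 = 18.67 g

18.7 g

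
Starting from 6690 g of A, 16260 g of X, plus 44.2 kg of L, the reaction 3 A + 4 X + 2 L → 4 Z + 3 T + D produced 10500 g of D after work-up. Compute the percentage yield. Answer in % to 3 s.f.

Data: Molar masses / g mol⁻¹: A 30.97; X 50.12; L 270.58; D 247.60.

58.9 %

n(A) = 6690 / 30.97 = 216.0 mol
n(X) = 16260 / 50.12 = 324.4 mol
n(L) = 44.20×1000 / 270.58 = 163.4 mol
n/ν for A = 216.0/3 = 72.00
n/ν for X = 324.4/4 = 81.10
n/ν for L = 163.4/2 = 81.70
Smallest n/ν is A → limiting reagent.
theoretical n(D) = (1/3) × 216.0 = 72.00 mol → 17830 g
% yield = 10500 / 17830 × 100 = 58.89 %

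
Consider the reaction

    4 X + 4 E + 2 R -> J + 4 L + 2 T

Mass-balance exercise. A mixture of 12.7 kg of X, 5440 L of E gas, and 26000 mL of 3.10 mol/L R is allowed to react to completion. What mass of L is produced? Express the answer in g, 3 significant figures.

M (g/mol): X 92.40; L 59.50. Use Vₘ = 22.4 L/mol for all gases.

8180 g

n(X) = 12.70×1000 / 92.40 = 137.4 mol
n(E) = 5440 / 22.4 = 242.9 mol
n(R) = 3.10 × 26000/1000 = 80.60 mol
n/ν → X: 34.35, E: 60.73, R: 40.30; X is limiting.
n(L) = (4/4) × 137.4 = 137.4 mol
mass = 137.4 × 59.50 = 8175 g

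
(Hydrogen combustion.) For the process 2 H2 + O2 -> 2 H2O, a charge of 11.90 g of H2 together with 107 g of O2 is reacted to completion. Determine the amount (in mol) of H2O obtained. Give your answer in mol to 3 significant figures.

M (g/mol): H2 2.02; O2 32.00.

5.89 mol

n(H2) = 11.90 / 2.02 = 5.891 mol
n(O2) = 107.0 / 32.00 = 3.344 mol
n/ν for H2 = 5.891/2 = 2.946
n/ν for O2 = 3.344/1 = 3.344
Smallest n/ν is H2 → limiting reagent.
n(H2O) = (2/2) × 5.891 = 5.891 mol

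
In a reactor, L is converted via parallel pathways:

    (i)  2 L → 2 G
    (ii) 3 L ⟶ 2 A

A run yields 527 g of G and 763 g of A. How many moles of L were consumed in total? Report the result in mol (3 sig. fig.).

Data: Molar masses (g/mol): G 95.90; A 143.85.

n(G) = 527 / 95.90 = 5.495 mol
n(A) = 763 / 143.85 = 5.304 mol
n(L) via (i) = (2/2)×5.495 = 5.495 mol
n(L) via (ii) = (3/2)×5.304 = 7.956 mol
total n(L) = 5.495 + 7.956 = 13.45 mol

13.5 mol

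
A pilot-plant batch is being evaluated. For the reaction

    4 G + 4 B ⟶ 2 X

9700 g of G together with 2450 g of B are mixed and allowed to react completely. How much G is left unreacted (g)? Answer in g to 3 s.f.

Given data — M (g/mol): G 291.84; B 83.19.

n(G) = 9700 / 291.84 = 33.24 mol
n(B) = 2450 / 83.19 = 29.45 mol
n/ν for G = 33.24/4 = 8.310
n/ν for B = 29.45/4 = 7.363
Smallest n/ν is B → limiting reagent.
G consumed = (4/4) × 29.45 = 29.45 mol
G remaining = 33.24 − 29.45 = 3.790 mol
mass = 3.790 × 291.84 = 1106 g

1110 g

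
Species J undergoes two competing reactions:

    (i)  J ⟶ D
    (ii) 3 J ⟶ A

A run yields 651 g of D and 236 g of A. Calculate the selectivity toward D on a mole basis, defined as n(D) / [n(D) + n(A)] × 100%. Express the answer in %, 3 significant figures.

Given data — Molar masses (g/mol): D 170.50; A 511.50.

89.2 %

n(D) = 651 / 170.50 = 3.818 mol
n(A) = 236 / 511.50 = 0.4614 mol
selectivity = 3.818/(3.818+0.4614) × 100 = 89.22 %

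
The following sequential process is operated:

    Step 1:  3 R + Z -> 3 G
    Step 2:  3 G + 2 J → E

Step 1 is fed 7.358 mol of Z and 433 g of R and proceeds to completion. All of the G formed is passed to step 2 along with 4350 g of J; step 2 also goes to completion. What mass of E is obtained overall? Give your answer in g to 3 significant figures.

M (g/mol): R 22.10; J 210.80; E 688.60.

4500 g

Step 1:
n(Z) = 7.358 mol
n(R) = 433.0 / 22.10 = 19.59 mol
n/ν for Z = 7.358/1 = 7.358
n/ν for R = 19.59/3 = 6.530
Smallest n/ν is R → limiting reagent.
n(G) produced = (3/3) × 19.59 = 19.59 mol
Step 2:
n(G) available = 19.59 mol
n(J) = 4350 / 210.80 = 20.64 mol
n/ν for G = 19.59/3 = 6.530
n/ν for J = 20.64/2 = 10.32
Smallest n/ν is G → limiting reagent.
n(E) = (1/3) × 19.59 = 6.530 mol
mass = 6.530 × 688.60 = 4497 g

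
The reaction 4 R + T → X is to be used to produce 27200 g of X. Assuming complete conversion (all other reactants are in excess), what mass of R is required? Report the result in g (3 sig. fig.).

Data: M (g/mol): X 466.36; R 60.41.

n(X) = 27200 / 466.36 = 58.32 mol
n(R) = (4/1) × 58.32 = 233.3 mol
mass = 233.3 × 60.41 = 14090 g

14100 g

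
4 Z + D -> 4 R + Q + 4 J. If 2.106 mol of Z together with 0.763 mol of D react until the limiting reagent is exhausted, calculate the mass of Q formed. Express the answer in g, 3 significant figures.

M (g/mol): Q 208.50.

110 g

n(Z) = 2.106 mol
n(D) = 0.7630 mol
n/ν → Z: 0.5265, D: 0.7630; Z is limiting.
n(Q) = (1/4) × 2.106 = 0.5265 mol
mass = 0.5265 × 208.50 = 109.8 g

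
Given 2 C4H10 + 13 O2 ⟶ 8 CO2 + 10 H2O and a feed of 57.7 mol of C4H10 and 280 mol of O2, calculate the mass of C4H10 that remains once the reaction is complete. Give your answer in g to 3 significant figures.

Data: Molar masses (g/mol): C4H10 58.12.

850 g

n(C4H10) = 57.70 mol
n(O2) = 280.0 mol
n/ν → C4H10: 28.85, O2: 21.54; O2 is limiting.
C4H10 consumed = (2/13) × 280.0 = 43.08 mol
C4H10 remaining = 57.70 − 43.08 = 14.62 mol
mass = 14.62 × 58.12 = 849.7 g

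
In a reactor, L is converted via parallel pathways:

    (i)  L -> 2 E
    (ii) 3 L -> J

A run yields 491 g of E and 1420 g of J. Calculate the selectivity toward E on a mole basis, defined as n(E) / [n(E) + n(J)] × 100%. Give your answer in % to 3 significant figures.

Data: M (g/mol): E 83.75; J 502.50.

n(E) = 491 / 83.75 = 5.863 mol
n(J) = 1420 / 502.50 = 2.826 mol
selectivity = 5.863/(5.863+2.826) × 100 = 67.48 %

67.5 %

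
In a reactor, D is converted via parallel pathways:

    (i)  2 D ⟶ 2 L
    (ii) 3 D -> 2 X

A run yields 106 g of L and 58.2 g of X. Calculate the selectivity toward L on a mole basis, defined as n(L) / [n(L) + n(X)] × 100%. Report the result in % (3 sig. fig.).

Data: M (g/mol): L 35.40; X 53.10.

73.2 %

n(L) = 106 / 35.40 = 2.994 mol
n(X) = 58.2 / 53.10 = 1.096 mol
selectivity = 2.994/(2.994+1.096) × 100 = 73.20 %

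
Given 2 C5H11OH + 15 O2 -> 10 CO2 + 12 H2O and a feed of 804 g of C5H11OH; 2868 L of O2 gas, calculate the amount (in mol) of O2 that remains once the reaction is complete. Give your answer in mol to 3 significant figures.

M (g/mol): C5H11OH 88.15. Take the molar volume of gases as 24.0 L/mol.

51.1 mol

n(C5H11OH) = 804.0 / 88.15 = 9.121 mol
n(O2) = 2868 / 24.0 = 119.5 mol
n/ν → C5H11OH: 4.561, O2: 7.967; C5H11OH is limiting.
O2 consumed = (15/2) × 9.121 = 68.41 mol
O2 remaining = 119.5 − 68.41 = 51.09 mol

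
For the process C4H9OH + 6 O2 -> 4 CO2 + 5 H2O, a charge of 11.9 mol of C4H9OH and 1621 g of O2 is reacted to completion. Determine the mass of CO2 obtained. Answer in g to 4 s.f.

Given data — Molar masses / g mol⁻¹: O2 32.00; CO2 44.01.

1486 g

n(C4H9OH) = 11.90 mol
n(O2) = 1621 / 32.00 = 50.66 mol
n/ν for C4H9OH = 11.90/1 = 11.90
n/ν for O2 = 50.66/6 = 8.443
Smallest n/ν is O2 → limiting reagent.
n(CO2) = (4/6) × 50.66 = 33.77 mol
mass = 33.77 × 44.01 = 1486 g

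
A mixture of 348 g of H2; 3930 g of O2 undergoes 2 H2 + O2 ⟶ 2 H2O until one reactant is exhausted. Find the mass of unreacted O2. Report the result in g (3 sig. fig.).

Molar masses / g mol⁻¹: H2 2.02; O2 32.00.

n(H2) = 348.0 / 2.02 = 172.3 mol
n(O2) = 3930 / 32.00 = 122.8 mol
n/ν for H2 = 172.3/2 = 86.15
n/ν for O2 = 122.8/1 = 122.8
Smallest n/ν is H2 → limiting reagent.
O2 consumed = (1/2) × 172.3 = 86.15 mol
O2 remaining = 122.8 − 86.15 = 36.65 mol
mass = 36.65 × 32.00 = 1173 g

1170 g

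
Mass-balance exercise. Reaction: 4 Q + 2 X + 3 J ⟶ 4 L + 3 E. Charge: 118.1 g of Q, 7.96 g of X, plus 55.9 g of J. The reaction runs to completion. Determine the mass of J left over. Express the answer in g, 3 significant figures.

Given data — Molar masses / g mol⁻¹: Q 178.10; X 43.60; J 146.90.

15.7 g

n(Q) = 118.1 / 178.10 = 0.6631 mol
n(X) = 7.960 / 43.60 = 0.1826 mol
n(J) = 55.90 / 146.90 = 0.3805 mol
n/ν → Q: 0.1658, X: 0.09130, J: 0.1268; X is limiting.
J consumed = (3/2) × 0.1826 = 0.2739 mol
J remaining = 0.3805 − 0.2739 = 0.1066 mol
mass = 0.1066 × 146.90 = 15.66 g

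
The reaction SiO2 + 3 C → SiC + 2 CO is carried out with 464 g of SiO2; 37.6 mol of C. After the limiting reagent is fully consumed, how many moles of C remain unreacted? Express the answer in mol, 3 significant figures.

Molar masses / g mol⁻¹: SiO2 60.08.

n(SiO2) = 464.0 / 60.08 = 7.723 mol
n(C) = 37.60 mol
n/ν for SiO2 = 7.723/1 = 7.723
n/ν for C = 37.60/3 = 12.53
Smallest n/ν is SiO2 → limiting reagent.
C consumed = (3/1) × 7.723 = 23.17 mol
C remaining = 37.60 − 23.17 = 14.43 mol

14.4 mol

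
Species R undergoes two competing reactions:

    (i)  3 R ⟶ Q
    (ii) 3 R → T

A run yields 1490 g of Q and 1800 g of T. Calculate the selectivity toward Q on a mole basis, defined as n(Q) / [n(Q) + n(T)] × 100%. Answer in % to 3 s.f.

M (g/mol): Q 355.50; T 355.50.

45.3 %

n(Q) = 1490 / 355.50 = 4.191 mol
n(T) = 1800 / 355.50 = 5.063 mol
selectivity = 4.191/(4.191+5.063) × 100 = 45.29 %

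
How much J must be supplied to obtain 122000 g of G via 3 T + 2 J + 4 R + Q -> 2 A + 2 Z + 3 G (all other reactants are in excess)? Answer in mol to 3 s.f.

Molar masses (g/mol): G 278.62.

n(G) = 122000 / 278.62 = 437.9 mol
n(J) = (2/3) × 437.9 = 291.9 mol

292 mol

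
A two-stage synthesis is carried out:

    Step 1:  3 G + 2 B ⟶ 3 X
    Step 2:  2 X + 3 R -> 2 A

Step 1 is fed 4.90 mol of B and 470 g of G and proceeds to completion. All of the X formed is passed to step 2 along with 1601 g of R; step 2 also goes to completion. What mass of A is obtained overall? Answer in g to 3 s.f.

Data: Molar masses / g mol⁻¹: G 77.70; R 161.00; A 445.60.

2700 g

Step 1:
n(B) = 4.900 mol
n(G) = 470.0 / 77.70 = 6.049 mol
n/ν for B = 4.900/2 = 2.450
n/ν for G = 6.049/3 = 2.016
Smallest n/ν is G → limiting reagent.
n(X) produced = (3/3) × 6.049 = 6.049 mol
Step 2:
n(X) available = 6.049 mol
n(R) = 1601 / 161.00 = 9.944 mol
n/ν for X = 6.049/2 = 3.025
n/ν for R = 9.944/3 = 3.315
Smallest n/ν is X → limiting reagent.
n(A) = (2/2) × 6.049 = 6.049 mol
mass = 6.049 × 445.60 = 2695 g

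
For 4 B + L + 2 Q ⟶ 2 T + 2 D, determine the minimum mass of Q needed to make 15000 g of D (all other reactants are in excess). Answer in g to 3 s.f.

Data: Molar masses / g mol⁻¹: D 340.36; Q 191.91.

8460 g

n(D) = 15000 / 340.36 = 44.07 mol
n(Q) = (2/2) × 44.07 = 44.07 mol
mass = 44.07 × 191.91 = 8457 g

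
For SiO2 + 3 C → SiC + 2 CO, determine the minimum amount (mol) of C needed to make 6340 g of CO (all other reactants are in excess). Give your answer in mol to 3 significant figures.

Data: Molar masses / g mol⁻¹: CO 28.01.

340 mol

n(CO) = 6340 / 28.01 = 226.3 mol
n(C) = (3/2) × 226.3 = 339.5 mol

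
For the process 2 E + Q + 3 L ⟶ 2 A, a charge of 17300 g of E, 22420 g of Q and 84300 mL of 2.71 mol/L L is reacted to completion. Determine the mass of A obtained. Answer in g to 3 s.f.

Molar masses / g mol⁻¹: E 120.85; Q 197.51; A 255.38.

36600 g

n(E) = 17300 / 120.85 = 143.2 mol
n(Q) = 22420 / 197.51 = 113.5 mol
n(L) = 2.71 × 84300/1000 = 228.5 mol
n/ν → E: 71.60, Q: 113.5, L: 76.17; E is limiting.
n(A) = (2/2) × 143.2 = 143.2 mol
mass = 143.2 × 255.38 = 36570 g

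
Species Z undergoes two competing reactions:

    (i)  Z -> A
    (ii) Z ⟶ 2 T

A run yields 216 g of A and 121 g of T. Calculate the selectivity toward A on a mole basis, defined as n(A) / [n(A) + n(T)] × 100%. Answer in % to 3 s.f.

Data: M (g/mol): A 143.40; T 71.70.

47.2 %

n(A) = 216 / 143.40 = 1.506 mol
n(T) = 121 / 71.70 = 1.688 mol
selectivity = 1.506/(1.506+1.688) × 100 = 47.15 %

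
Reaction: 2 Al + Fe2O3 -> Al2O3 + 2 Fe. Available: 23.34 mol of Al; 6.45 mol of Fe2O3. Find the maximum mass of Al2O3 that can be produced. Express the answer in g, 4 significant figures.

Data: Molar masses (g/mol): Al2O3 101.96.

n(Al) = 23.34 mol
n(Fe2O3) = 6.450 mol
n/ν for Al = 23.34/2 = 11.67
n/ν for Fe2O3 = 6.450/1 = 6.450
Smallest n/ν is Fe2O3 → limiting reagent.
n(Al2O3) = (1/1) × 6.450 = 6.450 mol
mass = 6.450 × 101.96 = 657.6 g

657.6 g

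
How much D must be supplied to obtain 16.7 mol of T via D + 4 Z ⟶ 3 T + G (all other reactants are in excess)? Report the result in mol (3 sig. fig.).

n(T) = 16.70 mol
n(D) = (1/3) × 16.70 = 5.567 mol

5.57 mol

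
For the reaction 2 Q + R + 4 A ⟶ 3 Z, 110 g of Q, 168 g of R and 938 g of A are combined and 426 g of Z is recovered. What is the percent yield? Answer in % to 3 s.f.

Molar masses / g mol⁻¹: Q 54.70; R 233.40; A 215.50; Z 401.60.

49.1 %

n(Q) = 110.0 / 54.70 = 2.011 mol
n(R) = 168.0 / 233.40 = 0.7198 mol
n(A) = 938.0 / 215.50 = 4.353 mol
n/ν for Q = 2.011/2 = 1.006
n/ν for R = 0.7198/1 = 0.7198
n/ν for A = 4.353/4 = 1.088
Smallest n/ν is R → limiting reagent.
theoretical n(Z) = (3/1) × 0.7198 = 2.159 mol → 867.1 g
% yield = 426 / 867.1 × 100 = 49.13 %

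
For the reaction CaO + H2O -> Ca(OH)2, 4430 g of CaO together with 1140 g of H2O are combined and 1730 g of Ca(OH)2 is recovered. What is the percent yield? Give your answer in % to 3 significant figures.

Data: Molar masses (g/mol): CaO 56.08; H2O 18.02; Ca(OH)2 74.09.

36.9 %

n(CaO) = 4430 / 56.08 = 78.99 mol
n(H2O) = 1140 / 18.02 = 63.26 mol
n/ν for CaO = 78.99/1 = 78.99
n/ν for H2O = 63.26/1 = 63.26
Smallest n/ν is H2O → limiting reagent.
theoretical n(Ca(OH)2) = (1/1) × 63.26 = 63.26 mol → 4687 g
% yield = 1730 / 4687 × 100 = 36.91 %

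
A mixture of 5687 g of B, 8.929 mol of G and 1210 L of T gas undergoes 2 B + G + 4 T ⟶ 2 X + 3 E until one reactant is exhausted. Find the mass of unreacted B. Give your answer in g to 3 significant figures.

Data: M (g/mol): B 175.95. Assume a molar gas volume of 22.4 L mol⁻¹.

2540 g

n(B) = 5687 / 175.95 = 32.32 mol
n(G) = 8.929 mol
n(T) = 1210 / 22.4 = 54.02 mol
n/ν for B = 32.32/2 = 16.16
n/ν for G = 8.929/1 = 8.929
n/ν for T = 54.02/4 = 13.51
Smallest n/ν is G → limiting reagent.
B consumed = (2/1) × 8.929 = 17.86 mol
B remaining = 32.32 − 17.86 = 14.46 mol
mass = 14.46 × 175.95 = 2544 g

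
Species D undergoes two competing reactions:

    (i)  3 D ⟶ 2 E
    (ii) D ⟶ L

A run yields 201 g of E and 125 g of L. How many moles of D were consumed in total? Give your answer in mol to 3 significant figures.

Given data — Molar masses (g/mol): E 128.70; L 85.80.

3.80 mol

n(E) = 201 / 128.70 = 1.562 mol
n(L) = 125 / 85.80 = 1.457 mol
n(D) via (i) = (3/2)×1.562 = 2.343 mol
n(D) via (ii) = (1/1)×1.457 = 1.457 mol
total n(D) = 2.343 + 1.457 = 3.800 mol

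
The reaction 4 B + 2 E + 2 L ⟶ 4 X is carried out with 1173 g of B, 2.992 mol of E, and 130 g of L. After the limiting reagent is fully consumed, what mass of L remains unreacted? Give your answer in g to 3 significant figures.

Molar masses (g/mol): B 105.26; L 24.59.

56.4 g

n(B) = 1173 / 105.26 = 11.14 mol
n(E) = 2.992 mol
n(L) = 130.0 / 24.59 = 5.287 mol
n/ν for B = 11.14/4 = 2.785
n/ν for E = 2.992/2 = 1.496
n/ν for L = 5.287/2 = 2.644
Smallest n/ν is E → limiting reagent.
L consumed = (2/2) × 2.992 = 2.992 mol
L remaining = 5.287 − 2.992 = 2.295 mol
mass = 2.295 × 24.59 = 56.43 g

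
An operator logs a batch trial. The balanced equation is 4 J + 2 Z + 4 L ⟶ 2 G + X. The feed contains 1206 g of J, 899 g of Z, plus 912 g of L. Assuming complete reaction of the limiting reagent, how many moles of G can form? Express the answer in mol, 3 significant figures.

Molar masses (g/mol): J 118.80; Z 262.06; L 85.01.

n(J) = 1206 / 118.80 = 10.15 mol
n(Z) = 899.0 / 262.06 = 3.431 mol
n(L) = 912.0 / 85.01 = 10.73 mol
n/ν for J = 10.15/4 = 2.538
n/ν for Z = 3.431/2 = 1.716
n/ν for L = 10.73/4 = 2.683
Smallest n/ν is Z → limiting reagent.
n(G) = (2/2) × 3.431 = 3.431 mol

3.43 mol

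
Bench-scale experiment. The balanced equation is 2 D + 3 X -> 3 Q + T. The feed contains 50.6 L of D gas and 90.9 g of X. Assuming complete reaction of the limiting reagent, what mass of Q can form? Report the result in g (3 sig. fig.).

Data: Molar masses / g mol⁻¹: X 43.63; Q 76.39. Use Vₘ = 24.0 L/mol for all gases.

n(D) = 50.60 / 24.0 = 2.108 mol
n(X) = 90.90 / 43.63 = 2.083 mol
n/ν for D = 2.108/2 = 1.054
n/ν for X = 2.083/3 = 0.6943
Smallest n/ν is X → limiting reagent.
n(Q) = (3/3) × 2.083 = 2.083 mol
mass = 2.083 × 76.39 = 159.1 g

159 g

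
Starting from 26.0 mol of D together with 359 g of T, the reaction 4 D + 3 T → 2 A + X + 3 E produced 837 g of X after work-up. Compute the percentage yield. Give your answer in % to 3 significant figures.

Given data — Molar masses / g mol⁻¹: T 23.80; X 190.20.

87.5 %

n(D) = 26.00 mol
n(T) = 359.0 / 23.80 = 15.08 mol
n/ν for D = 26.00/4 = 6.500
n/ν for T = 15.08/3 = 5.027
Smallest n/ν is T → limiting reagent.
theoretical n(X) = (1/3) × 15.08 = 5.027 mol → 956.1 g
% yield = 837 / 956.1 × 100 = 87.54 %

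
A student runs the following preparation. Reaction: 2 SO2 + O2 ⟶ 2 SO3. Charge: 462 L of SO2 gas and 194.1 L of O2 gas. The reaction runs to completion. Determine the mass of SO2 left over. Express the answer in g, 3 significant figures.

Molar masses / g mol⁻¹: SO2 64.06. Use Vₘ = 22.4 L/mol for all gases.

211 g

n(SO2) = 462.0 / 22.4 = 20.63 mol
n(O2) = 194.1 / 22.4 = 8.665 mol
n/ν for SO2 = 20.63/2 = 10.32
n/ν for O2 = 8.665/1 = 8.665
Smallest n/ν is O2 → limiting reagent.
SO2 consumed = (2/1) × 8.665 = 17.33 mol
SO2 remaining = 20.63 − 17.33 = 3.300 mol
mass = 3.300 × 64.06 = 211.4 g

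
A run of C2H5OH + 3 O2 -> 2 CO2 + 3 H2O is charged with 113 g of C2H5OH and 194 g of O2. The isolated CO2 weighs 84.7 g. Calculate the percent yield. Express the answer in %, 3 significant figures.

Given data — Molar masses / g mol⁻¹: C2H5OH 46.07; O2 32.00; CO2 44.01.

47.6 %

n(C2H5OH) = 113.0 / 46.07 = 2.453 mol
n(O2) = 194.0 / 32.00 = 6.063 mol
n/ν → C2H5OH: 2.453, O2: 2.021; O2 is limiting.
theoretical n(CO2) = (2/3) × 6.063 = 4.042 mol → 177.9 g
% yield = 84.7 / 177.9 × 100 = 47.61 %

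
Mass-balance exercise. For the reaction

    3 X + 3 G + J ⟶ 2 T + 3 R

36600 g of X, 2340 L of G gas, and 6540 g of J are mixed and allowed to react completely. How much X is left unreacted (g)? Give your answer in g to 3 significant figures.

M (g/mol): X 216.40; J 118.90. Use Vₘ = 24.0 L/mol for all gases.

15500 g

n(X) = 36600 / 216.40 = 169.1 mol
n(G) = 2340 / 24.0 = 97.50 mol
n(J) = 6540 / 118.90 = 55.00 mol
n/ν for X = 169.1/3 = 56.37
n/ν for G = 97.50/3 = 32.50
n/ν for J = 55.00/1 = 55.00
Smallest n/ν is G → limiting reagent.
X consumed = (3/3) × 97.50 = 97.50 mol
X remaining = 169.1 − 97.50 = 71.60 mol
mass = 71.60 × 216.40 = 15490 g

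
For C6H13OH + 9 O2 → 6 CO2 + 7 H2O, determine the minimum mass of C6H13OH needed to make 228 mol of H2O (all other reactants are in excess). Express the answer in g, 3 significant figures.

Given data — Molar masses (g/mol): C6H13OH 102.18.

n(H2O) = 228.0 mol
n(C6H13OH) = (1/7) × 228.0 = 32.57 mol
mass = 32.57 × 102.18 = 3328 g

3330 g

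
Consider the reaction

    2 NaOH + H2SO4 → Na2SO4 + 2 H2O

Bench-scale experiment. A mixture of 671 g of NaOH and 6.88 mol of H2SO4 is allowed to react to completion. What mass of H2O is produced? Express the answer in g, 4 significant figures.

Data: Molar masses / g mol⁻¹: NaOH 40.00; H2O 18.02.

n(NaOH) = 671.0 / 40.00 = 16.78 mol
n(H2SO4) = 6.880 mol
n/ν for NaOH = 16.78/2 = 8.390
n/ν for H2SO4 = 6.880/1 = 6.880
Smallest n/ν is H2SO4 → limiting reagent.
n(H2O) = (2/1) × 6.880 = 13.76 mol
mass = 13.76 × 18.02 = 248.0 g

248.0 g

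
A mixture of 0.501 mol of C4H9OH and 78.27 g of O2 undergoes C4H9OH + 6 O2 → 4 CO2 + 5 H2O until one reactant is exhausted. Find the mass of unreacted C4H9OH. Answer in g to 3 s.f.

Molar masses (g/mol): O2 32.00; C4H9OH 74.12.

6.92 g

n(C4H9OH) = 0.5010 mol
n(O2) = 78.27 / 32.00 = 2.446 mol
n/ν for C4H9OH = 0.5010/1 = 0.5010
n/ν for O2 = 2.446/6 = 0.4077
Smallest n/ν is O2 → limiting reagent.
C4H9OH consumed = (1/6) × 2.446 = 0.4077 mol
C4H9OH remaining = 0.5010 − 0.4077 = 0.09330 mol
mass = 0.09330 × 74.12 = 6.915 g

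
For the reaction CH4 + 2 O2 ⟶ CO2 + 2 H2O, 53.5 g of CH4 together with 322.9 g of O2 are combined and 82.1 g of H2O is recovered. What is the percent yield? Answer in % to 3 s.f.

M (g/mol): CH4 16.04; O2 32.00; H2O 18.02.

68.3 %

n(CH4) = 53.50 / 16.04 = 3.335 mol
n(O2) = 322.9 / 32.00 = 10.09 mol
n/ν → CH4: 3.335, O2: 5.045; CH4 is limiting.
theoretical n(H2O) = (2/1) × 3.335 = 6.670 mol → 120.2 g
% yield = 82.1 / 120.2 × 100 = 68.30 %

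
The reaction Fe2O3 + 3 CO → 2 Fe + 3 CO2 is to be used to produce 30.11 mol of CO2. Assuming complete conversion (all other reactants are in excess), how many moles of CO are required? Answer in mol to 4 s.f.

n(CO2) = 30.11 mol
n(CO) = (3/3) × 30.11 = 30.11 mol

30.11 mol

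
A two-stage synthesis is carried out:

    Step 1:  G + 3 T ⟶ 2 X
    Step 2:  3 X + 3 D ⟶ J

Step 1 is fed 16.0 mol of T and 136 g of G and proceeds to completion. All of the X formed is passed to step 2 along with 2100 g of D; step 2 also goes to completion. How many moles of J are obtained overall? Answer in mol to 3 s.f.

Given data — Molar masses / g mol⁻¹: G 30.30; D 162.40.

2.99 mol

Step 1:
n(T) = 16.00 mol
n(G) = 136.0 / 30.30 = 4.488 mol
n/ν for T = 16.00/3 = 5.333
n/ν for G = 4.488/1 = 4.488
Smallest n/ν is G → limiting reagent.
n(X) produced = (2/1) × 4.488 = 8.976 mol
Step 2:
n(X) available = 8.976 mol
n(D) = 2100 / 162.40 = 12.93 mol
n/ν for X = 8.976/3 = 2.992
n/ν for D = 12.93/3 = 4.310
Smallest n/ν is X → limiting reagent.
n(J) = (1/3) × 8.976 = 2.992 mol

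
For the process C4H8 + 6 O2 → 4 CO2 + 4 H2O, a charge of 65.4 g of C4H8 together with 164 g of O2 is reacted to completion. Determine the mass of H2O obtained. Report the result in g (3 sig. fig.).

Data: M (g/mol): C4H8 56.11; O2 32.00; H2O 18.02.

n(C4H8) = 65.40 / 56.11 = 1.166 mol
n(O2) = 164.0 / 32.00 = 5.125 mol
n/ν → C4H8: 1.166, O2: 0.8542; O2 is limiting.
n(H2O) = (4/6) × 5.125 = 3.417 mol
mass = 3.417 × 18.02 = 61.57 g

61.6 g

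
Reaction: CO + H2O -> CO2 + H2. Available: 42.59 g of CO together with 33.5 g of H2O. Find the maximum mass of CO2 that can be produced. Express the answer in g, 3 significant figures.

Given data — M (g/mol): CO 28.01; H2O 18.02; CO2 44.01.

n(CO) = 42.59 / 28.01 = 1.521 mol
n(H2O) = 33.50 / 18.02 = 1.859 mol
n/ν for CO = 1.521/1 = 1.521
n/ν for H2O = 1.859/1 = 1.859
Smallest n/ν is CO → limiting reagent.
n(CO2) = (1/1) × 1.521 = 1.521 mol
mass = 1.521 × 44.01 = 66.94 g

66.9 g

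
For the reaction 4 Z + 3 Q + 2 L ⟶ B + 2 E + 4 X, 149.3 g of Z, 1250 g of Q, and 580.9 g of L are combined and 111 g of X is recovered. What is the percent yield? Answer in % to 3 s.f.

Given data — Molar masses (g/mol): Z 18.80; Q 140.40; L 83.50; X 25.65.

54.5 %

n(Z) = 149.3 / 18.80 = 7.941 mol
n(Q) = 1250 / 140.40 = 8.903 mol
n(L) = 580.9 / 83.50 = 6.957 mol
n/ν for Z = 7.941/4 = 1.985
n/ν for Q = 8.903/3 = 2.968
n/ν for L = 6.957/2 = 3.479
Smallest n/ν is Z → limiting reagent.
theoretical n(X) = (4/4) × 7.941 = 7.941 mol → 203.7 g
% yield = 111 / 203.7 × 100 = 54.49 %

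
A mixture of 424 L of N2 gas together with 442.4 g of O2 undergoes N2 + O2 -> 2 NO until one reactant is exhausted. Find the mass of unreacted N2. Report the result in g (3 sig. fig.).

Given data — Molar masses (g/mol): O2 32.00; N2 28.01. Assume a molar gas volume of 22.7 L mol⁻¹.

136 g

n(N2) = 424.0 / 22.7 = 18.68 mol
n(O2) = 442.4 / 32.00 = 13.83 mol
n/ν for N2 = 18.68/1 = 18.68
n/ν for O2 = 13.83/1 = 13.83
Smallest n/ν is O2 → limiting reagent.
N2 consumed = (1/1) × 13.83 = 13.83 mol
N2 remaining = 18.68 − 13.83 = 4.850 mol
mass = 4.850 × 28.01 = 135.8 g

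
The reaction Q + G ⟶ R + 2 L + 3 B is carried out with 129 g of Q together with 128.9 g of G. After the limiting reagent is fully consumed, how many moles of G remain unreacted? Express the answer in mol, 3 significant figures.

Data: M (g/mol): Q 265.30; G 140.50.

n(Q) = 129.0 / 265.30 = 0.4862 mol
n(G) = 128.9 / 140.50 = 0.9174 mol
n/ν for Q = 0.4862/1 = 0.4862
n/ν for G = 0.9174/1 = 0.9174
Smallest n/ν is Q → limiting reagent.
G consumed = (1/1) × 0.4862 = 0.4862 mol
G remaining = 0.9174 − 0.4862 = 0.4312 mol

0.431 mol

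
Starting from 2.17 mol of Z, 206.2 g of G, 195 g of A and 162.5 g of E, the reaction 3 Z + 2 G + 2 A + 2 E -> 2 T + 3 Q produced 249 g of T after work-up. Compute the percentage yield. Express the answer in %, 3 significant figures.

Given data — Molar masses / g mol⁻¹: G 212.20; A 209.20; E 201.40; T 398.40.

n(Z) = 2.170 mol
n(G) = 206.2 / 212.20 = 0.9717 mol
n(A) = 195.0 / 209.20 = 0.9321 mol
n(E) = 162.5 / 201.40 = 0.8069 mol
n/ν for Z = 2.170/3 = 0.7233
n/ν for G = 0.9717/2 = 0.4859
n/ν for A = 0.9321/2 = 0.4661
n/ν for E = 0.8069/2 = 0.4035
Smallest n/ν is E → limiting reagent.
theoretical n(T) = (2/2) × 0.8069 = 0.8069 mol → 321.5 g
% yield = 249 / 321.5 × 100 = 77.45 %

77.5 %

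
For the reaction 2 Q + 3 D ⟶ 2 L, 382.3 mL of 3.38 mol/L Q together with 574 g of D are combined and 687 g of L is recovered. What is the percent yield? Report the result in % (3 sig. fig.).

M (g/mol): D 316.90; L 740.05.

76.9 %

n(Q) = 3.38 × 382.3/1000 = 1.292 mol
n(D) = 574.0 / 316.90 = 1.811 mol
n/ν → Q: 0.6460, D: 0.6037; D is limiting.
theoretical n(L) = (2/3) × 1.811 = 1.207 mol → 893.2 g
% yield = 687 / 893.2 × 100 = 76.91 %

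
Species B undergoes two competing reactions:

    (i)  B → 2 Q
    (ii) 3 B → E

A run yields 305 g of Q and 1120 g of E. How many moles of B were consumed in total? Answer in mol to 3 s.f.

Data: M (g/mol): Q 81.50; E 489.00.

n(Q) = 305 / 81.50 = 3.742 mol
n(E) = 1120 / 489.00 = 2.290 mol
n(B) via (i) = (1/2)×3.742 = 1.871 mol
n(B) via (ii) = (3/1)×2.290 = 6.870 mol
total n(B) = 1.871 + 6.870 = 8.741 mol

8.74 mol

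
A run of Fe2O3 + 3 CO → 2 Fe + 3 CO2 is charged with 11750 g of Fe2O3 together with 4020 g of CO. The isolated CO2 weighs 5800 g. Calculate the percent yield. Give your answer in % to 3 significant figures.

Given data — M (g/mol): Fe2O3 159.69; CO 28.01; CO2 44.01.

n(Fe2O3) = 11750 / 159.69 = 73.58 mol
n(CO) = 4020 / 28.01 = 143.5 mol
n/ν → Fe2O3: 73.58, CO: 47.83; CO is limiting.
theoretical n(CO2) = (3/3) × 143.5 = 143.5 mol → 6315 g
% yield = 5800 / 6315 × 100 = 91.84 %

91.8 %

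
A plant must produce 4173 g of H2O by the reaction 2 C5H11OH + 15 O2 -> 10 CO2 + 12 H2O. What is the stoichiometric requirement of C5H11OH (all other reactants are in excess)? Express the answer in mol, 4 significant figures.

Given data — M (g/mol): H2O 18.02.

38.60 mol

n(H2O) = 4173 / 18.02 = 231.6 mol
n(C5H11OH) = (2/12) × 231.6 = 38.60 mol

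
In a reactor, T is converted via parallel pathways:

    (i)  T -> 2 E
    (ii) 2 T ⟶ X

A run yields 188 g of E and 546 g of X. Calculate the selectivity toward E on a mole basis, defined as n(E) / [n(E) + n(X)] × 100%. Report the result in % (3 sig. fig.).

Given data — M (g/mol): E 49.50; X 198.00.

57.9 %

n(E) = 188 / 49.50 = 3.798 mol
n(X) = 546 / 198.00 = 2.758 mol
selectivity = 3.798/(3.798+2.758) × 100 = 57.93 %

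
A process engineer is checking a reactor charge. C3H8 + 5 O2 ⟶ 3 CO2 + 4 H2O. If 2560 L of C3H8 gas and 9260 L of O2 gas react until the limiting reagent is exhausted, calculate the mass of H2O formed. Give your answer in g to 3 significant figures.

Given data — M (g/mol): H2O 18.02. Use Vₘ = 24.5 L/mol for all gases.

n(C3H8) = 2560 / 24.5 = 104.5 mol
n(O2) = 9260 / 24.5 = 378.0 mol
n/ν for C3H8 = 104.5/1 = 104.5
n/ν for O2 = 378.0/5 = 75.60
Smallest n/ν is O2 → limiting reagent.
n(H2O) = (4/5) × 378.0 = 302.4 mol
mass = 302.4 × 18.02 = 5449 g

5450 g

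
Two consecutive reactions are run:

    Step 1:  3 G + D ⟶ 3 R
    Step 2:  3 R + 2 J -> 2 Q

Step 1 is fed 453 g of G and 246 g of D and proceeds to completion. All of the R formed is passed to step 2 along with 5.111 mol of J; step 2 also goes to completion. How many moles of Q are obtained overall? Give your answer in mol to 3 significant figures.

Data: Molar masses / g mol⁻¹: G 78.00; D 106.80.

Step 1:
n(G) = 453.0 / 78.00 = 5.808 mol
n(D) = 246.0 / 106.80 = 2.303 mol
n/ν for G = 5.808/3 = 1.936
n/ν for D = 2.303/1 = 2.303
Smallest n/ν is G → limiting reagent.
n(R) produced = (3/3) × 5.808 = 5.808 mol
Step 2:
n(R) available = 5.808 mol
n(J) = 5.111 mol
n/ν for R = 5.808/3 = 1.936
n/ν for J = 5.111/2 = 2.556
Smallest n/ν is R → limiting reagent.
n(Q) = (2/3) × 5.808 = 3.872 mol

3.87 mol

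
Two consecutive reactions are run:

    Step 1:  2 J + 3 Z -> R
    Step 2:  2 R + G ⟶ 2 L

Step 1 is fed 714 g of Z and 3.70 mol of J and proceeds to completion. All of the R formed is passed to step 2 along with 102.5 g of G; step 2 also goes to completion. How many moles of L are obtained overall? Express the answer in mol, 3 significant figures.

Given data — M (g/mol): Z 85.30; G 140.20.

1.46 mol

Step 1:
n(Z) = 714.0 / 85.30 = 8.370 mol
n(J) = 3.700 mol
n/ν for Z = 8.370/3 = 2.790
n/ν for J = 3.700/2 = 1.850
Smallest n/ν is J → limiting reagent.
n(R) produced = (1/2) × 3.700 = 1.850 mol
Step 2:
n(R) available = 1.850 mol
n(G) = 102.5 / 140.20 = 0.7311 mol
n/ν for R = 1.850/2 = 0.9250
n/ν for G = 0.7311/1 = 0.7311
Smallest n/ν is G → limiting reagent.
n(L) = (2/1) × 0.7311 = 1.462 mol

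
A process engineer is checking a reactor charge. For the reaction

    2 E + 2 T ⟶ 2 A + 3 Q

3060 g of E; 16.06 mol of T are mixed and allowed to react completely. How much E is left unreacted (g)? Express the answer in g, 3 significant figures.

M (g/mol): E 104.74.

n(E) = 3060 / 104.74 = 29.22 mol
n(T) = 16.06 mol
n/ν for E = 29.22/2 = 14.61
n/ν for T = 16.06/2 = 8.030
Smallest n/ν is T → limiting reagent.
E consumed = (2/2) × 16.06 = 16.06 mol
E remaining = 29.22 − 16.06 = 13.16 mol
mass = 13.16 × 104.74 = 1378 g

1380 g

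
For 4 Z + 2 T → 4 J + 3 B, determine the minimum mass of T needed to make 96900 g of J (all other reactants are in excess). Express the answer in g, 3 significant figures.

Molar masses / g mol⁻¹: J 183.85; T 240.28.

63300 g

n(J) = 96900 / 183.85 = 527.1 mol
n(T) = (2/4) × 527.1 = 263.6 mol
mass = 263.6 × 240.28 = 63340 g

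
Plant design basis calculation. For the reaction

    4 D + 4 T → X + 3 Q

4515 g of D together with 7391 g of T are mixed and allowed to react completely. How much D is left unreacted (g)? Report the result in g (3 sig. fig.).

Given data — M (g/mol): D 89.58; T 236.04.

n(D) = 4515 / 89.58 = 50.40 mol
n(T) = 7391 / 236.04 = 31.31 mol
n/ν → D: 12.60, T: 7.828; T is limiting.
D consumed = (4/4) × 31.31 = 31.31 mol
D remaining = 50.40 − 31.31 = 19.09 mol
mass = 19.09 × 89.58 = 1710 g

1710 g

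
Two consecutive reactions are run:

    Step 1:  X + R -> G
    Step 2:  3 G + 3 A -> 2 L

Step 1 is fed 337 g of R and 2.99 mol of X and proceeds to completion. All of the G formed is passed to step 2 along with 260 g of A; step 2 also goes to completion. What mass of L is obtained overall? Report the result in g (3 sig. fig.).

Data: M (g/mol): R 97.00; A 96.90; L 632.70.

1130 g

Step 1:
n(R) = 337.0 / 97.00 = 3.474 mol
n(X) = 2.990 mol
n/ν for R = 3.474/1 = 3.474
n/ν for X = 2.990/1 = 2.990
Smallest n/ν is X → limiting reagent.
n(G) produced = (1/1) × 2.990 = 2.990 mol
Step 2:
n(G) available = 2.990 mol
n(A) = 260.0 / 96.90 = 2.683 mol
n/ν for G = 2.990/3 = 0.9967
n/ν for A = 2.683/3 = 0.8943
Smallest n/ν is A → limiting reagent.
n(L) = (2/3) × 2.683 = 1.789 mol
mass = 1.789 × 632.70 = 1132 g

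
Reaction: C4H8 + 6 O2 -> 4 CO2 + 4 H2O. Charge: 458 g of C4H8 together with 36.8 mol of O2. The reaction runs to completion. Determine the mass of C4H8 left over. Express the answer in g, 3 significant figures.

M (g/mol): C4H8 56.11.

n(C4H8) = 458.0 / 56.11 = 8.163 mol
n(O2) = 36.80 mol
n/ν → C4H8: 8.163, O2: 6.133; O2 is limiting.
C4H8 consumed = (1/6) × 36.80 = 6.133 mol
C4H8 remaining = 8.163 − 6.133 = 2.030 mol
mass = 2.030 × 56.11 = 113.9 g

114 g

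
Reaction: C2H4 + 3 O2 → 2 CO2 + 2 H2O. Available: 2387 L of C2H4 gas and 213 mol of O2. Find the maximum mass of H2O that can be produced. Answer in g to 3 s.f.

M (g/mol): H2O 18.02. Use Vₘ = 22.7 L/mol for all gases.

n(C2H4) = 2387 / 22.7 = 105.2 mol
n(O2) = 213.0 mol
n/ν → C2H4: 105.2, O2: 71.00; O2 is limiting.
n(H2O) = (2/3) × 213.0 = 142.0 mol
mass = 142.0 × 18.02 = 2559 g

2560 g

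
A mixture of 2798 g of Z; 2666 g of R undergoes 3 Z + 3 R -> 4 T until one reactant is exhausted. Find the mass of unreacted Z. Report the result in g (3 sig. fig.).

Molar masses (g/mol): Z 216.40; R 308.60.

929 g

n(Z) = 2798 / 216.40 = 12.93 mol
n(R) = 2666 / 308.60 = 8.639 mol
n/ν → Z: 4.310, R: 2.880; R is limiting.
Z consumed = (3/3) × 8.639 = 8.639 mol
Z remaining = 12.93 − 8.639 = 4.291 mol
mass = 4.291 × 216.40 = 928.6 g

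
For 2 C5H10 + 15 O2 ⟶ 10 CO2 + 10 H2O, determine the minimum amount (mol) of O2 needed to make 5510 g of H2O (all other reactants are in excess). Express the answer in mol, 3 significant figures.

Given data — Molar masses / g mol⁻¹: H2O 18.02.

459 mol

n(H2O) = 5510 / 18.02 = 305.8 mol
n(O2) = (15/10) × 305.8 = 458.7 mol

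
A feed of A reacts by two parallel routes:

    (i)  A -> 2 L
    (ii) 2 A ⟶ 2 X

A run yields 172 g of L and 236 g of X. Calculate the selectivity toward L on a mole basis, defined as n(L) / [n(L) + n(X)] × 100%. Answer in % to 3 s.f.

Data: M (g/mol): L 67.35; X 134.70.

59.3 %

n(L) = 172 / 67.35 = 2.554 mol
n(X) = 236 / 134.70 = 1.752 mol
selectivity = 2.554/(2.554+1.752) × 100 = 59.31 %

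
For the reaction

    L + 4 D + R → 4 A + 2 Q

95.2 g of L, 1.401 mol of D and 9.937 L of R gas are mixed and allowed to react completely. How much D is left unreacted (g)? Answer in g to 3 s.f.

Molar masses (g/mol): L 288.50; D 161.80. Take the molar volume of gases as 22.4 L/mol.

13.1 g

n(L) = 95.20 / 288.50 = 0.3300 mol
n(D) = 1.401 mol
n(R) = 9.937 / 22.4 = 0.4436 mol
n/ν for L = 0.3300/1 = 0.3300
n/ν for D = 1.401/4 = 0.3503
n/ν for R = 0.4436/1 = 0.4436
Smallest n/ν is L → limiting reagent.
D consumed = (4/1) × 0.3300 = 1.320 mol
D remaining = 1.401 − 1.320 = 0.08100 mol
mass = 0.08100 × 161.80 = 13.11 g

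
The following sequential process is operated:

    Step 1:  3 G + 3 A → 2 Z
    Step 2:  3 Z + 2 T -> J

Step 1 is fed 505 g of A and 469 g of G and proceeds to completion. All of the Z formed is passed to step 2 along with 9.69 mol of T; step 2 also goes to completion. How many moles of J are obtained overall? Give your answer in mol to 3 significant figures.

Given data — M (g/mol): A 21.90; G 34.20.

Step 1:
n(A) = 505.0 / 21.90 = 23.06 mol
n(G) = 469.0 / 34.20 = 13.71 mol
n/ν → A: 7.687, G: 4.570; G is limiting.
n(Z) produced = (2/3) × 13.71 = 9.140 mol
Step 2:
n(Z) available = 9.140 mol
n(T) = 9.690 mol
n/ν → Z: 3.047, T: 4.845; Z is limiting.
n(J) = (1/3) × 9.140 = 3.047 mol

3.05 mol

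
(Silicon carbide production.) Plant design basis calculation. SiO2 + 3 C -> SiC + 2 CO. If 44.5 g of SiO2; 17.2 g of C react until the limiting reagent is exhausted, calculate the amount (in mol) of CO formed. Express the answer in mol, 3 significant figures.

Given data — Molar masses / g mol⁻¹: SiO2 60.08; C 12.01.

n(SiO2) = 44.50 / 60.08 = 0.7407 mol
n(C) = 17.20 / 12.01 = 1.432 mol
n/ν for SiO2 = 0.7407/1 = 0.7407
n/ν for C = 1.432/3 = 0.4773
Smallest n/ν is C → limiting reagent.
n(CO) = (2/3) × 1.432 = 0.9547 mol

0.955 mol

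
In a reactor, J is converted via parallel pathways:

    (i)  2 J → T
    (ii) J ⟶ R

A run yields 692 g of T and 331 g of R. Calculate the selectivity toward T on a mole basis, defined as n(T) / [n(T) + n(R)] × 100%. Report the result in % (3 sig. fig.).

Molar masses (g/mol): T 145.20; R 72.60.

n(T) = 692 / 145.20 = 4.766 mol
n(R) = 331 / 72.60 = 4.559 mol
selectivity = 4.766/(4.766+4.559) × 100 = 51.11 %

51.1 %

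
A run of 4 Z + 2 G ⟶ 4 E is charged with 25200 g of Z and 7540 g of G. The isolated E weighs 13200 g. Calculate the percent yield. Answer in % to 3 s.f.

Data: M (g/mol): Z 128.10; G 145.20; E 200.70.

n(Z) = 25200 / 128.10 = 196.7 mol
n(G) = 7540 / 145.20 = 51.93 mol
n/ν → Z: 49.18, G: 25.97; G is limiting.
theoretical n(E) = (4/2) × 51.93 = 103.9 mol → 20850 g
% yield = 13200 / 20850 × 100 = 63.31 %

63.3 %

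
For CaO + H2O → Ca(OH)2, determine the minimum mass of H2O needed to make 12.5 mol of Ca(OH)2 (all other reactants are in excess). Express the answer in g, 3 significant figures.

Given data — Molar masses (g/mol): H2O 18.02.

225 g

n(Ca(OH)2) = 12.50 mol
n(H2O) = (1/1) × 12.50 = 12.50 mol
mass = 12.50 × 18.02 = 225.3 g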